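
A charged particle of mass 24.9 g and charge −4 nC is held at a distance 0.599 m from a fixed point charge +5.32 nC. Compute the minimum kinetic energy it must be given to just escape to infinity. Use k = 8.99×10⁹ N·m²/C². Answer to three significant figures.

3.19×10⁻⁷ J

To just escape, total mechanical energy must reach zero at infinity: ½mv²_min + U = 0, so ½mv²_min = −U = |kQq|/r.
|U| = |kQq|/r = (8.99×10⁹ N·m²/C²)(5.32×10⁻⁹)(4.00×10⁻⁹)/(0.599) = 3.19×10⁻⁷ J.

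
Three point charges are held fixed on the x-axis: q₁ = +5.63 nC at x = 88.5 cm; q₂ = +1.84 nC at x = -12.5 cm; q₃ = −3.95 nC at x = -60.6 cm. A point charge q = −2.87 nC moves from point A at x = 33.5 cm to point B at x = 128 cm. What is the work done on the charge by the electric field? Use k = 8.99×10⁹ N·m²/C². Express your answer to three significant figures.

8.85×10⁻⁸ J

The work done by the electric force is W_field = −ΔU = −q(V_B − V_A) = q(V_A − V_B).
At A: distances to the source charges are 0.550 m, 0.460 m, 0.941 m; V_A = Σ kqᵢ/rᵢ = 90.2 V.
At B: distances to the source charges are 0.395 m, 1.41 m, 1.89 m; V_B = Σ kqᵢ/rᵢ = 121 V.
ΔV = V_B − V_A = 30.8 V.
W_field = −qΔV = −(-2.87×10⁻⁹ C)(30.8 V) = 8.85×10⁻⁸ J.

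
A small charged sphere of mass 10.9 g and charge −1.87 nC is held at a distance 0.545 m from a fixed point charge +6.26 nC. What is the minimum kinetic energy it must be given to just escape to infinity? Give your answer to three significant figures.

To just escape, total mechanical energy must reach zero at infinity: ½mv²_min + U = 0, so ½mv²_min = −U = |kQq|/r.
|U| = |kQq|/r = (8.99×10⁹ N·m²/C²)(6.26×10⁻⁹)(1.87×10⁻⁹)/(0.545) = 1.93×10⁻⁷ J.

1.93×10⁻⁷ J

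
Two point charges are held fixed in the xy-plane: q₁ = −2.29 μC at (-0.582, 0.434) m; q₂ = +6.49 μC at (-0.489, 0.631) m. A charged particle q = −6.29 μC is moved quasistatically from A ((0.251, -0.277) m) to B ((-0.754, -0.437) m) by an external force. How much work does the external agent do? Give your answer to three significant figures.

For quasistatic motion the external work equals the change in potential energy: W_ext = qΔV = q(V_B − V_A).
At A: distances to the source charges are 1.10 m, 1.17 m; V_A = Σ kqᵢ/rᵢ = 3.10×10⁴ V.
At B: distances to the source charges are 0.888 m, 1.10 m; V_B = Σ kqᵢ/rᵢ = 2.98×10⁴ V.
ΔV = V_B − V_A = -1180 V.
W_ext = qΔV = (-6.29×10⁻⁶ C)(-1180 V) = 7.41×10⁻³ J.

7.41×10⁻³ J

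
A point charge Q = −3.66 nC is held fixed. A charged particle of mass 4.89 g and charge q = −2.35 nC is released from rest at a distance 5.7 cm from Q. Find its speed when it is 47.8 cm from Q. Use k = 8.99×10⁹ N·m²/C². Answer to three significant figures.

Only the electrostatic force acts, so mechanical energy is conserved: ½mv² = U₁ − U₂ = kQq(1/r₁ − 1/r₂).
U₁ − U₂ = (8.99×10⁹ N·m²/C²)(-3.66×10⁻⁹ C)(-2.35×10⁻⁹ C)(1/0.0570 − 1/0.478) = 1.19×10⁻⁶ J.
v = √(2·1.19×10⁻⁶/4.89×10⁻³) = 0.0221 m/s.

0.0221 m/s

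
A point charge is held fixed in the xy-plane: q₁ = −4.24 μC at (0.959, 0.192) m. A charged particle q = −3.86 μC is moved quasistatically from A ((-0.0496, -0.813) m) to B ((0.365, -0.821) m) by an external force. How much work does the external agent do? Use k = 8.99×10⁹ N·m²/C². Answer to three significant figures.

For quasistatic motion the external work equals the change in potential energy: W_ext = qΔV = q(V_B − V_A).
At A: distance to the source charge is 1.42 m; V_A = kq₁/r = -2.68×10⁴ V.
At B: distance to the source charge is 1.17 m; V_B = kq₁/r = -3.25×10⁴ V.
ΔV = V_B − V_A = -5690 V.
W_ext = qΔV = (-3.86×10⁻⁶ C)(-5690 V) = 0.0220 J.

0.0220 J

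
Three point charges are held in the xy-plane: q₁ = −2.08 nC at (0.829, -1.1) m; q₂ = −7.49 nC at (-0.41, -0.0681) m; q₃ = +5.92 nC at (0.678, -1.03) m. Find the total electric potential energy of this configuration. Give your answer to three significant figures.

-8.53×10⁻⁷ J

The work to assemble the configuration equals its total potential energy, U = Σ kqᵢqⱼ/rᵢⱼ over all pairs.
Pair separations: r₁₂ = 1.61 m, r₁₃ = 0.166 m, r₂₃ = 1.45 m.
U = (8.69×10⁻⁸) + (-6.65×10⁻⁷) + (-2.74×10⁻⁷) = -8.53×10⁻⁷ J.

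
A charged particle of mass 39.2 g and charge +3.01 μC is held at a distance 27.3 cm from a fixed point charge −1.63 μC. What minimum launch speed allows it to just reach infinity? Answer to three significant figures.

2.87 m/s

To just escape, total mechanical energy must reach zero at infinity: ½mv²_min + U = 0, so ½mv²_min = −U = |kQq|/r.
|U| = |kQq|/r = (8.99×10⁹ N·m²/C²)(1.63×10⁻⁶)(3.01×10⁻⁶)/(0.273) = 0.162 J.
v_min = √(2|U|/m) = √(2·0.162/0.0392) = 2.87 m/s.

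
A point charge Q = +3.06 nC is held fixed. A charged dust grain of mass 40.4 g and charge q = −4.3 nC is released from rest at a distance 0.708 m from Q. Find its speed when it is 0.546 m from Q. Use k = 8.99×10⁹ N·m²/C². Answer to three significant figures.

1.57×10⁻³ m/s

Only the electrostatic force acts, so mechanical energy is conserved: ½mv² = U₁ − U₂ = kQq(1/r₁ − 1/r₂).
U₁ − U₂ = (8.99×10⁹ N·m²/C²)(3.06×10⁻⁹ C)(-4.30×10⁻⁹ C)(1/0.708 − 1/0.546) = 4.96×10⁻⁸ J.
v = √(2·4.96×10⁻⁸/0.0404) = 1.57×10⁻³ m/s.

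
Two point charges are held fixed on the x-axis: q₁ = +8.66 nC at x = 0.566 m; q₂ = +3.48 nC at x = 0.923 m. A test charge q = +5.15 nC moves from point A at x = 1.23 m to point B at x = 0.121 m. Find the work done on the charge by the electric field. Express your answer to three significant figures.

2.68×10⁻⁸ J

The work done by the electric force is W_field = −ΔU = −q(V_B − V_A) = q(V_A − V_B).
At A: distances to the source charges are 0.664 m, 0.307 m; V_A = Σ kqᵢ/rᵢ = 219 V.
At B: distances to the source charges are 0.445 m, 0.802 m; V_B = Σ kqᵢ/rᵢ = 214 V.
ΔV = V_B − V_A = -5.19 V.
W_field = −qΔV = −(5.15×10⁻⁹ C)(-5.19 V) = 2.68×10⁻⁸ J.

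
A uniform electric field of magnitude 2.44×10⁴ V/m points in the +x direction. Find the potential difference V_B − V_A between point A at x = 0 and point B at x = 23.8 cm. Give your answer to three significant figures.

In a uniform field, potential decreases in the direction of E: V_B − V_A = −E·Δx.
V_B − V_A = −(2.44×10⁴ V/m)(0.238 m) = -5810 V.

-5810 V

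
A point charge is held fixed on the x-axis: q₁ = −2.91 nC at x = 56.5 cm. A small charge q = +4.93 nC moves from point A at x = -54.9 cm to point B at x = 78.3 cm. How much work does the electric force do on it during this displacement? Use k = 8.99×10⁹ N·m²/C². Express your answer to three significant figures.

4.76×10⁻⁷ J

The work done by the electric force is W_field = −ΔU = −q(V_B − V_A) = q(V_A − V_B).
At A: distance to the source charge is 1.11 m; V_A = kq₁/r = -23.5 V.
At B: distance to the source charge is 0.218 m; V_B = kq₁/r = -120 V.
ΔV = V_B − V_A = -96.5 V.
W_field = −qΔV = −(4.93×10⁻⁹ C)(-96.5 V) = 4.76×10⁻⁷ J.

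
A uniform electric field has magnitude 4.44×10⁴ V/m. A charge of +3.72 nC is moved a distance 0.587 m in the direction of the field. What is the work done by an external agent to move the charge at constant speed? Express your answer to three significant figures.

-9.70×10⁻⁵ J

The potential change for a displacement 0.587 m in the direction of the field is ΔV = −Ed = -2.61×10⁴ V.
W_ext = qΔV = -9.70×10⁻⁵ J.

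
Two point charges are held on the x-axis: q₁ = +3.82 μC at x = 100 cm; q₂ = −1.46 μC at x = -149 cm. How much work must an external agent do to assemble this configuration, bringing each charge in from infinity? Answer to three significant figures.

-0.0201 J

The assembly work is the sum of pairwise potential energies, U = Σ_{i<j} kqᵢqⱼ/rᵢⱼ.
Pair separations: r₁₂ = 2.49 m.
U = (-0.0201) = -0.0201 J.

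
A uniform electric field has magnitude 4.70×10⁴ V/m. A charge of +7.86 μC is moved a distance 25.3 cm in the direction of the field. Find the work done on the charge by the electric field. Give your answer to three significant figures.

0.0935 J

The potential change for a displacement 25.3 cm in the direction of the field is ΔV = −Ed = -1.19×10⁴ V.
W_field = −qΔV = 0.0935 J.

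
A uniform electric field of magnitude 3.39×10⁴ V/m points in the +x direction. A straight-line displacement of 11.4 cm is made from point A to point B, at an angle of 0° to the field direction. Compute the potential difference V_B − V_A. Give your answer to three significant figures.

-3860 V

Only the component of displacement along E changes the potential: ΔV = −E·d·cosθ.
ΔV = −(3.39×10⁴ V/m)(0.114 m)cos0° = -3860 V.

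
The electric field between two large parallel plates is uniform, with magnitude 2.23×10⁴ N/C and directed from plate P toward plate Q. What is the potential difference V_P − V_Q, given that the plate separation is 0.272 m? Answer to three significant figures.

In a uniform field, potential decreases in the direction of E: ΔV = −E·d for a displacement d parallel to E.
Going from Q to P is a displacement of 0.272 m opposite to the field, so V_P − V_Q = +Ed = 6070 V.

6070 V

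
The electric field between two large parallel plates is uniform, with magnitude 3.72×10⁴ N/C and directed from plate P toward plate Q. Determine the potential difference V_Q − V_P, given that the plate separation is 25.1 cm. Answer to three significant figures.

-9340 V

In a uniform field, potential decreases in the direction of E: ΔV = −E·d for a displacement d parallel to E.
Going from P to Q is a displacement of 25.1 cm along the field, so V_Q − V_P = −Ed = -9340 V.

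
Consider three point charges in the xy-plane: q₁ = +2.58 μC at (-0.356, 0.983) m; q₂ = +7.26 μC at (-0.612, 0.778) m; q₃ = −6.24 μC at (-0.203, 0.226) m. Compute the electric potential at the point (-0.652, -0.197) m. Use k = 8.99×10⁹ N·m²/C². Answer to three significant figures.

Electric potential is a scalar, so the contributions from each charge add algebraically: V = Σ kqᵢ/rᵢ.
Distances from the field point to each charge: r₁ = 1.22 m, r₂ = 0.976 m, r₃ = 0.617 m.
V = k[(2.58×10⁻⁶)/(1.22) + (7.26×10⁻⁶)/(0.976) + (-6.24×10⁻⁶)/(0.617)] = -4990 V.

-4990 V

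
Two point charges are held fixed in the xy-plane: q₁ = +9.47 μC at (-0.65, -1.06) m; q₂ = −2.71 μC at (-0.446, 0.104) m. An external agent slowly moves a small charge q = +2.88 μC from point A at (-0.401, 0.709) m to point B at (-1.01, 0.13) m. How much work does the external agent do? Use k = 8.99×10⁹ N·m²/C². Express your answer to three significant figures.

For quasistatic motion the external work equals the change in potential energy: W_ext = qΔV = q(V_B − V_A).
At A: distances to the source charges are 1.79 m, 0.607 m; V_A = Σ kqᵢ/rᵢ = 7500 V.
At B: distances to the source charges are 1.24 m, 0.565 m; V_B = Σ kqᵢ/rᵢ = 2.53×10⁴ V.
ΔV = V_B − V_A = 1.78×10⁴ V.
W_ext = qΔV = (2.88×10⁻⁶ C)(1.78×10⁴ V) = 0.0513 J.

0.0513 J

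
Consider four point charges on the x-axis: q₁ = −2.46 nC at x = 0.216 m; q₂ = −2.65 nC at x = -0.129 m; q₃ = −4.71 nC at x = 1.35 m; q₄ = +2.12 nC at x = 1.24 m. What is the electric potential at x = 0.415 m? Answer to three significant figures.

The total potential is the scalar sum of each charge's contribution, V = Σ kqᵢ/rᵢ.
Distances from the field point to each charge: r₁ = 0.199 m, r₂ = 0.544 m, r₃ = 0.935 m, r₄ = 0.825 m.
V = k[(-2.46×10⁻⁹)/(0.199) + (-2.65×10⁻⁹)/(0.544) + (-4.71×10⁻⁹)/(0.935) + (2.12×10⁻⁹)/(0.825)] = -177 V.

-177 V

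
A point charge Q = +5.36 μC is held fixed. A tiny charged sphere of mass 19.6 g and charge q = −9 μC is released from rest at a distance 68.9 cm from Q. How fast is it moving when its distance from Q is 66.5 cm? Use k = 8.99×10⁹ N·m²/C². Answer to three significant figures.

Only the electrostatic force acts, so mechanical energy is conserved: ½mv² = U₁ − U₂ = kQq(1/r₁ − 1/r₂).
U₁ − U₂ = (8.99×10⁹ N·m²/C²)(5.36×10⁻⁶ C)(-9.00×10⁻⁶ C)(1/0.689 − 1/0.665) = 0.0227 J.
v = √(2·0.0227/0.0196) = 1.52 m/s.

1.52 m/s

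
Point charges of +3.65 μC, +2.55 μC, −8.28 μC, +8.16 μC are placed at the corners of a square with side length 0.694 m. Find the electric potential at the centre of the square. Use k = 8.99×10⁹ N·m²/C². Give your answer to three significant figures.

1.11×10⁵ V

Electric potential is a scalar, so the contributions from each charge add algebraically: V = Σ kqᵢ/rᵢ.
The distance from each corner to the centre is a√2/2 = 0.491 m.
V = k[(3.65×10⁻⁶)/(0.491) + (2.55×10⁻⁶)/(0.491) + (-8.28×10⁻⁶)/(0.491) + (8.16×10⁻⁶)/(0.491)] = 1.11×10⁵ V.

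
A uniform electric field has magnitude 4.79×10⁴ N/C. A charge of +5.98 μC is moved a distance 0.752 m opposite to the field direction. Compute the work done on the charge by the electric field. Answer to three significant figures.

The potential change for a displacement 0.752 m opposite to the field direction is ΔV = +Ed = 3.60×10⁴ V.
W_field = −qΔV = -0.215 J.

-0.215 J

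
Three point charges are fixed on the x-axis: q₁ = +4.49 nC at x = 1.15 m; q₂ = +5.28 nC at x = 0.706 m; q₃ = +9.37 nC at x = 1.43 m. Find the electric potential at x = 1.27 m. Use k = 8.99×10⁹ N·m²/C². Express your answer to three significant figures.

947 V

The total potential is the scalar sum of each charge's contribution, V = Σ kqᵢ/rᵢ.
Distances from the field point to each charge: r₁ = 0.120 m, r₂ = 0.564 m, r₃ = 0.160 m.
V = k[(4.49×10⁻⁹)/(0.120) + (5.28×10⁻⁹)/(0.564) + (9.37×10⁻⁹)/(0.160)] = 947 V.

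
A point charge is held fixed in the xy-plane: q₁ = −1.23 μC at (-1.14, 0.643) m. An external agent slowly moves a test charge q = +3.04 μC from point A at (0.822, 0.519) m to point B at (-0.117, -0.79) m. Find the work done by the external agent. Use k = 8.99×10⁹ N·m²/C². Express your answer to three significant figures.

For quasistatic motion the external work equals the change in potential energy: W_ext = qΔV = q(V_B − V_A).
At A: distance to the source charge is 1.97 m; V_A = kq₁/r = -5620 V.
At B: distance to the source charge is 1.76 m; V_B = kq₁/r = -6280 V.
ΔV = V_B − V_A = -656 V.
W_ext = qΔV = (3.04×10⁻⁶ C)(-656 V) = -1.99×10⁻³ J.

-1.99×10⁻³ J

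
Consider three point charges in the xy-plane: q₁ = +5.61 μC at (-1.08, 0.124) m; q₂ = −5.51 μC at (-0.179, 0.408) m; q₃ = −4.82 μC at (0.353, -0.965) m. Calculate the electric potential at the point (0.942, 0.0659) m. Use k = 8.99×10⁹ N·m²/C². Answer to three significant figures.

Electric potential is a scalar, so the contributions from each charge add algebraically: V = Σ kqᵢ/rᵢ.
Distances from the field point to each charge: r₁ = 2.02 m, r₂ = 1.17 m, r₃ = 1.19 m.
V = k[(5.61×10⁻⁶)/(2.02) + (-5.51×10⁻⁶)/(1.17) + (-4.82×10⁻⁶)/(1.19)] = -5.38×10⁴ V.

-5.38×10⁴ V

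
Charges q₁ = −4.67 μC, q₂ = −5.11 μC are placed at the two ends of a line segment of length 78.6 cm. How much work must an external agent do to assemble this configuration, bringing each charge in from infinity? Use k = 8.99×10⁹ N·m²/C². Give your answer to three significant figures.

0.273 J

The work to assemble the configuration equals its total potential energy, U = Σ kqᵢqⱼ/rᵢⱼ over all pairs.
The separation is r = 0.786 m.
U = (0.273) = 0.273 J.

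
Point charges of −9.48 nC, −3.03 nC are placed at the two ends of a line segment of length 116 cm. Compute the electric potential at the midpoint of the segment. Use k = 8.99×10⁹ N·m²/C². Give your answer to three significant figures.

The total potential is the scalar sum of each charge's contribution, V = Σ kqᵢ/rᵢ.
Each charge is 0.580 m from the midpoint.
V = k[(-9.48×10⁻⁹)/(0.580) + (-3.03×10⁻⁹)/(0.580)] = -194 V.

-194 V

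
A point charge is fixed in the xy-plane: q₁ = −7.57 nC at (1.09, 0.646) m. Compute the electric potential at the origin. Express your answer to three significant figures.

The total potential is the scalar sum of each charge's contribution, V = Σ kqᵢ/rᵢ.
Distances from the field point to each charge: r₁ = 1.27 m.
V = k[(-7.57×10⁻⁹)/(1.27)] = -53.7 V.

-53.7 V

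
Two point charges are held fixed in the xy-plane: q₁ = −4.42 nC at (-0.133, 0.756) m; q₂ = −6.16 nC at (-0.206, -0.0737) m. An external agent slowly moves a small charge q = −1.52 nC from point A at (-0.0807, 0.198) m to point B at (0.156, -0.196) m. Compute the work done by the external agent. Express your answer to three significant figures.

For quasistatic motion the external work equals the change in potential energy: W_ext = qΔV = q(V_B − V_A).
At A: distances to the source charges are 0.560 m, 0.299 m; V_A = Σ kqᵢ/rᵢ = -256 V.
At B: distances to the source charges are 0.995 m, 0.382 m; V_B = Σ kqᵢ/rᵢ = -185 V.
ΔV = V_B − V_A = 71.1 V.
W_ext = qΔV = (-1.52×10⁻⁹ C)(71.1 V) = -1.08×10⁻⁷ J.

-1.08×10⁻⁷ J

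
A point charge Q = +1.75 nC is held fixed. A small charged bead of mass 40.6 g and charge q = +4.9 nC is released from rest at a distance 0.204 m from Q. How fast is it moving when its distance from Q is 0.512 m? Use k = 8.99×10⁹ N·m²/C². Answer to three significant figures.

Only the electrostatic force acts, so mechanical energy is conserved: ½mv² = U₁ − U₂ = kQq(1/r₁ − 1/r₂).
U₁ − U₂ = (8.99×10⁹ N·m²/C²)(1.75×10⁻⁹ C)(4.90×10⁻⁹ C)(1/0.204 − 1/0.512) = 2.27×10⁻⁷ J.
v = √(2·2.27×10⁻⁷/0.0406) = 3.35×10⁻³ m/s.

3.35×10⁻³ m/s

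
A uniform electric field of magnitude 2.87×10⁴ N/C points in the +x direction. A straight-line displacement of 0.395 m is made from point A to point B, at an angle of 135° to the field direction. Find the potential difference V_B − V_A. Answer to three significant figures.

Only the component of displacement along E changes the potential: ΔV = −E·d·cosθ.
ΔV = −(2.87×10⁴ V/m)(0.395 m)cos135° = 8020 V.

8020 V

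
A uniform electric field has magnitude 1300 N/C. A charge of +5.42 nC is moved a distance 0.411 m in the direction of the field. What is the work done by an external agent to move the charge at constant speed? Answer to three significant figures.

-2.90×10⁻⁶ J

The potential change for a displacement 0.411 m in the direction of the field is ΔV = −Ed = -534 V.
W_ext = qΔV = -2.90×10⁻⁶ J.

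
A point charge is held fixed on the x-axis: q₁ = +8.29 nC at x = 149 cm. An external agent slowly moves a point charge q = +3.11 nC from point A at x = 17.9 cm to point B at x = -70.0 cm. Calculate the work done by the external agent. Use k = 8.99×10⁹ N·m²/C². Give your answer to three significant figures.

-7.10×10⁻⁸ J

For quasistatic motion the external work equals the change in potential energy: W_ext = qΔV = q(V_B − V_A).
At A: distance to the source charge is 1.31 m; V_A = kq₁/r = 56.8 V.
At B: distance to the source charge is 2.19 m; V_B = kq₁/r = 34.0 V.
ΔV = V_B − V_A = -22.8 V.
W_ext = qΔV = (3.11×10⁻⁹ C)(-22.8 V) = -7.10×10⁻⁸ J.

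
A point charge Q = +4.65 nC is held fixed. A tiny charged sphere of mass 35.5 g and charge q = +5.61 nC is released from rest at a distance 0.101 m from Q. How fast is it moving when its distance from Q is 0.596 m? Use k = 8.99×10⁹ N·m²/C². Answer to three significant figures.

0.0104 m/s

Only the electrostatic force acts, so mechanical energy is conserved: ½mv² = U₁ − U₂ = kQq(1/r₁ − 1/r₂).
U₁ − U₂ = (8.99×10⁹ N·m²/C²)(4.65×10⁻⁹ C)(5.61×10⁻⁹ C)(1/0.101 − 1/0.596) = 1.93×10⁻⁶ J.
v = √(2·1.93×10⁻⁶/0.0355) = 0.0104 m/s.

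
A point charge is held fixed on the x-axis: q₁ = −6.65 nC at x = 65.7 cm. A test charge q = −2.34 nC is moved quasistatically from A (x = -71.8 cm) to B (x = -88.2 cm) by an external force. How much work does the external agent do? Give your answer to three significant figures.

-1.08×10⁻⁸ J

For quasistatic motion the external work equals the change in potential energy: W_ext = qΔV = q(V_B − V_A).
At A: distance to the source charge is 1.38 m; V_A = kq₁/r = -43.5 V.
At B: distance to the source charge is 1.54 m; V_B = kq₁/r = -38.8 V.
ΔV = V_B − V_A = 4.63 V.
W_ext = qΔV = (-2.34×10⁻⁹ C)(4.63 V) = -1.08×10⁻⁸ J.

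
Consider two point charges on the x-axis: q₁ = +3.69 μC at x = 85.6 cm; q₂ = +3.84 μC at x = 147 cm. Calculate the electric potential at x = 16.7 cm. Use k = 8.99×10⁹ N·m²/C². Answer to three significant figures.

7.46×10⁴ V

The total potential is the scalar sum of each charge's contribution, V = Σ kqᵢ/rᵢ.
Distances from the field point to each charge: r₁ = 0.689 m, r₂ = 1.30 m.
V = k[(3.69×10⁻⁶)/(0.689) + (3.84×10⁻⁶)/(1.30)] = 7.46×10⁴ V.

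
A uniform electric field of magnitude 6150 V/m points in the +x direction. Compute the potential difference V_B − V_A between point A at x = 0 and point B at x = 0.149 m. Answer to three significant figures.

In a uniform field, potential decreases in the direction of E: V_B − V_A = −E·Δx.
V_B − V_A = −(6150 V/m)(0.149 m) = -916 V.

-916 V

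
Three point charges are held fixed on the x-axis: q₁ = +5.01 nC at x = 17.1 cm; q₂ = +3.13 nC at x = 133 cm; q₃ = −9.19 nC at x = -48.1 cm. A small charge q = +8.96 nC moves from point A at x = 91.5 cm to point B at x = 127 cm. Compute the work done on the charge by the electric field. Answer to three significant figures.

The work done by the electric force is W_field = −ΔU = −q(V_B − V_A) = q(V_A − V_B).
At A: distances to the source charges are 0.744 m, 0.415 m, 1.40 m; V_A = Σ kqᵢ/rᵢ = 69.2 V.
At B: distances to the source charges are 1.10 m, 0.0600 m, 1.75 m; V_B = Σ kqᵢ/rᵢ = 463 V.
ΔV = V_B − V_A = 394 V.
W_field = −qΔV = −(8.96×10⁻⁹ C)(394 V) = -3.53×10⁻⁶ J.

-3.53×10⁻⁶ J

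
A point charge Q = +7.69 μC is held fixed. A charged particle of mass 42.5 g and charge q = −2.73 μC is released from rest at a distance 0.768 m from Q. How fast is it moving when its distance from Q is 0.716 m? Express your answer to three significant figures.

0.916 m/s

Only the electrostatic force acts, so mechanical energy is conserved: ½mv² = U₁ − U₂ = kQq(1/r₁ − 1/r₂).
U₁ − U₂ = (8.99×10⁹ N·m²/C²)(7.69×10⁻⁶ C)(-2.73×10⁻⁶ C)(1/0.768 − 1/0.716) = 0.0178 J.
v = √(2·0.0178/0.0425) = 0.916 m/s.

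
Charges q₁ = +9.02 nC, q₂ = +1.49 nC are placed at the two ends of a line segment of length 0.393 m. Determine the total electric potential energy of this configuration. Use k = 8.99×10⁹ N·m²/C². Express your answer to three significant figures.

The work to assemble the configuration equals its total potential energy, U = Σ kqᵢqⱼ/rᵢⱼ over all pairs.
The separation is r = 0.393 m.
U = (3.07×10⁻⁷) = 3.07×10⁻⁷ J.

3.07×10⁻⁷ J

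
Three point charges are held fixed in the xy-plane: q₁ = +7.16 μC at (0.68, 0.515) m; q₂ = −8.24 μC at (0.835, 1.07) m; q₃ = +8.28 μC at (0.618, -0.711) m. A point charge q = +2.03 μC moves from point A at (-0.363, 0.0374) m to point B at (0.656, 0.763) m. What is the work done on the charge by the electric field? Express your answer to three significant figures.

-0.0625 J

The work done by the electric force is W_field = −ΔU = −q(V_B − V_A) = q(V_A − V_B).
At A: distances to the source charges are 1.15 m, 1.58 m, 1.23 m; V_A = Σ kqᵢ/rᵢ = 6.96×10⁴ V.
At B: distances to the source charges are 0.249 m, 0.355 m, 1.47 m; V_B = Σ kqᵢ/rᵢ = 1.00×10⁵ V.
ΔV = V_B − V_A = 3.08×10⁴ V.
W_field = −qΔV = −(2.03×10⁻⁶ C)(3.08×10⁴ V) = -0.0625 J.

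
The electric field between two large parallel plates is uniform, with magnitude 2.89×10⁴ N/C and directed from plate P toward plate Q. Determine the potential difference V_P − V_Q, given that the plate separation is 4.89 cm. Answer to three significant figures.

1410 V

In a uniform field, potential decreases in the direction of E: ΔV = −E·d for a displacement d parallel to E.
Going from Q to P is a displacement of 4.89 cm opposite to the field, so V_P − V_Q = +Ed = 1410 V.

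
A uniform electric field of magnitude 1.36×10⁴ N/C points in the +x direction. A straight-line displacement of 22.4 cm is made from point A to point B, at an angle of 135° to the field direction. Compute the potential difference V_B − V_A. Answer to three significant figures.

2150 V

Only the component of displacement along E changes the potential: ΔV = −E·d·cosθ.
ΔV = −(1.36×10⁴ V/m)(0.224 m)cos135° = 2150 V.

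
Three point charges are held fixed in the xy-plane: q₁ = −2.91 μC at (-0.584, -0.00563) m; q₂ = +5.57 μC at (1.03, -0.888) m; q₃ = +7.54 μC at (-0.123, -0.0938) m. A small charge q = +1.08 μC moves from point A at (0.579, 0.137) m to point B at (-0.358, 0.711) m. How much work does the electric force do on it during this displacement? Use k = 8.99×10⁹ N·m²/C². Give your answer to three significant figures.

The work done by the electric force is W_field = −ΔU = −q(V_B − V_A) = q(V_A − V_B).
At A: distances to the source charges are 1.17 m, 1.12 m, 0.739 m; V_A = Σ kqᵢ/rᵢ = 1.14×10⁵ V.
At B: distances to the source charges are 0.751 m, 2.12 m, 0.838 m; V_B = Σ kqᵢ/rᵢ = 6.97×10⁴ V.
ΔV = V_B − V_A = -4.44×10⁴ V.
W_field = −qΔV = −(1.08×10⁻⁶ C)(-4.44×10⁴ V) = 0.0480 J.

0.0480 J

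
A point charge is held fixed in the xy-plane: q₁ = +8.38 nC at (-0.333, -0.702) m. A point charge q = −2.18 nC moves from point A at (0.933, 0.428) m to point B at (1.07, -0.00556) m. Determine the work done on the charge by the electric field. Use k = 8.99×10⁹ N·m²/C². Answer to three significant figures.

The work done by the electric force is W_field = −ΔU = −q(V_B − V_A) = q(V_A − V_B).
At A: distance to the source charge is 1.70 m; V_A = kq₁/r = 44.4 V.
At B: distance to the source charge is 1.57 m; V_B = kq₁/r = 48.1 V.
ΔV = V_B − V_A = 3.70 V.
W_field = −qΔV = −(-2.18×10⁻⁹ C)(3.70 V) = 8.07×10⁻⁹ J.

8.07×10⁻⁹ J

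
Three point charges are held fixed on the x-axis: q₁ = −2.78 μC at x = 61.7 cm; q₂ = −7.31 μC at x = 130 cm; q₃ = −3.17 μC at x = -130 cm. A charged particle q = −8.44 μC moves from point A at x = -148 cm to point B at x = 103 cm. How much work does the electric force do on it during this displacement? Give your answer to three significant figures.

-1.03 J

The work done by the electric force is W_field = −ΔU = −q(V_B − V_A) = q(V_A − V_B).
At A: distances to the source charges are 2.10 m, 2.78 m, 0.180 m; V_A = Σ kqᵢ/rᵢ = -1.94×10⁵ V.
At B: distances to the source charges are 0.413 m, 0.270 m, 2.33 m; V_B = Σ kqᵢ/rᵢ = -3.16×10⁵ V.
ΔV = V_B − V_A = -1.22×10⁵ V.
W_field = −qΔV = −(-8.44×10⁻⁶ C)(-1.22×10⁵ V) = -1.03 J.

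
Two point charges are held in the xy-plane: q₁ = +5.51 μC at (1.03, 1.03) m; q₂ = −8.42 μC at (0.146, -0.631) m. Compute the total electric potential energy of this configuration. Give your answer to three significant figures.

The assembly work is the sum of pairwise potential energies, U = Σ_{i<j} kqᵢqⱼ/rᵢⱼ.
Pair separations: r₁₂ = 1.88 m.
U = (-0.222) = -0.222 J.

-0.222 J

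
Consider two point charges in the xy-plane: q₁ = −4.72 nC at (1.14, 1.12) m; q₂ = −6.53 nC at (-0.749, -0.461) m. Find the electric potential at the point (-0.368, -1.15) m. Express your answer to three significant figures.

-90.1 V

Electric potential is a scalar, so the contributions from each charge add algebraically: V = Σ kqᵢ/rᵢ.
Distances from the field point to each charge: r₁ = 2.73 m, r₂ = 0.787 m.
V = k[(-4.72×10⁻⁹)/(2.73) + (-6.53×10⁻⁹)/(0.787)] = -90.1 V.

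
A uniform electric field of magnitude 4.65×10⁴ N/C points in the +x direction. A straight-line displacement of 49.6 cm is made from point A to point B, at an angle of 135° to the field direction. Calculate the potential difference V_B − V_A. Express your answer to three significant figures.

1.63×10⁴ V

Only the component of displacement along E changes the potential: ΔV = −E·d·cosθ.
ΔV = −(4.65×10⁴ V/m)(0.496 m)cos135° = 1.63×10⁴ V.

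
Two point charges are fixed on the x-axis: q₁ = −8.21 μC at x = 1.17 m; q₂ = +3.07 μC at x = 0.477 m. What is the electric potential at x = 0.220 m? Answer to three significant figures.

The total potential is the scalar sum of each charge's contribution, V = Σ kqᵢ/rᵢ.
Distances from the field point to each charge: r₁ = 0.950 m, r₂ = 0.257 m.
V = k[(-8.21×10⁻⁶)/(0.950) + (3.07×10⁻⁶)/(0.257)] = 2.97×10⁴ V.

2.97×10⁴ V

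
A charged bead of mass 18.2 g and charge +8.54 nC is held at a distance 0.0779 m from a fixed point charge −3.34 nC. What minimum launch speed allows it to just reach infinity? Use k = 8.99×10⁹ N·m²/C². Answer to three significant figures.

To just escape, total mechanical energy must reach zero at infinity: ½mv²_min + U = 0, so ½mv²_min = −U = |kQq|/r.
|U| = |kQq|/r = (8.99×10⁹ N·m²/C²)(3.34×10⁻⁹)(8.54×10⁻⁹)/(0.0779) = 3.29×10⁻⁶ J.
v_min = √(2|U|/m) = √(2·3.29×10⁻⁶/0.0182) = 0.0190 m/s.

0.0190 m/s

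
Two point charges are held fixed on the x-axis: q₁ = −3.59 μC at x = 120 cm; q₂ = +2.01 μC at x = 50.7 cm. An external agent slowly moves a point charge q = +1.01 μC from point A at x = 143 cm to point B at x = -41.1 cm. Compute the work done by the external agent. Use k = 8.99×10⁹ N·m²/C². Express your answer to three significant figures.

For quasistatic motion the external work equals the change in potential energy: W_ext = qΔV = q(V_B − V_A).
At A: distances to the source charges are 0.230 m, 0.923 m; V_A = Σ kqᵢ/rᵢ = -1.21×10⁵ V.
At B: distances to the source charges are 1.61 m, 0.918 m; V_B = Σ kqᵢ/rᵢ = -350 V.
ΔV = V_B − V_A = 1.20×10⁵ V.
W_ext = qΔV = (1.01×10⁻⁶ C)(1.20×10⁵ V) = 0.122 J.

0.122 J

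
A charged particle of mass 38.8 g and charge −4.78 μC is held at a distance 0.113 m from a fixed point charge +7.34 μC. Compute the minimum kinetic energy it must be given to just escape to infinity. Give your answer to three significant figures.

To just escape, total mechanical energy must reach zero at infinity: ½mv²_min + U = 0, so ½mv²_min = −U = |kQq|/r.
|U| = |kQq|/r = (8.99×10⁹ N·m²/C²)(7.34×10⁻⁶)(4.78×10⁻⁶)/(0.113) = 2.79 J.

2.79 J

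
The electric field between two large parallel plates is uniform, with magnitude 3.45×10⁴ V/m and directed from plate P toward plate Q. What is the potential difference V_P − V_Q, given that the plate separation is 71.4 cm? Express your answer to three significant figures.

In a uniform field, potential decreases in the direction of E: ΔV = −E·d for a displacement d parallel to E.
Going from Q to P is a displacement of 71.4 cm opposite to the field, so V_P − V_Q = +Ed = 2.46×10⁴ V.

2.46×10⁴ V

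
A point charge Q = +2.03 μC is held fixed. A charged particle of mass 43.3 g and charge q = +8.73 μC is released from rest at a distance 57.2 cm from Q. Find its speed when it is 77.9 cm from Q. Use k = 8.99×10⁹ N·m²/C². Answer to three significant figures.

Only the electrostatic force acts, so mechanical energy is conserved: ½mv² = U₁ − U₂ = kQq(1/r₁ − 1/r₂).
U₁ − U₂ = (8.99×10⁹ N·m²/C²)(2.03×10⁻⁶ C)(8.73×10⁻⁶ C)(1/0.572 − 1/0.779) = 0.0740 J.
v = √(2·0.0740/0.0433) = 1.85 m/s.

1.85 m/s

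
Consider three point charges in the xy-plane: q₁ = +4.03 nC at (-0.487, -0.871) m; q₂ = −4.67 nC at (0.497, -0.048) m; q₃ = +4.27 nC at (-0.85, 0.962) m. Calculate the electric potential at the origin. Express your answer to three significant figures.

The total potential is the scalar sum of each charge's contribution, V = Σ kqᵢ/rᵢ.
Distances from the field point to each charge: r₁ = 0.998 m, r₂ = 0.499 m, r₃ = 1.28 m.
V = k[(4.03×10⁻⁹)/(0.998) + (-4.67×10⁻⁹)/(0.499) + (4.27×10⁻⁹)/(1.28)] = -17.9 V.

-17.9 V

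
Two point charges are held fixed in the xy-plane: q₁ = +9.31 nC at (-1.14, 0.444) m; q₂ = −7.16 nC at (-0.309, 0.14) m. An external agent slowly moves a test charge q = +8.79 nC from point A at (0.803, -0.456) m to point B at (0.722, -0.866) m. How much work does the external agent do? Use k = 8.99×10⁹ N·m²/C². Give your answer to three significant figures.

For quasistatic motion the external work equals the change in potential energy: W_ext = qΔV = q(V_B − V_A).
At A: distances to the source charges are 2.14 m, 1.26 m; V_A = Σ kqᵢ/rᵢ = -11.9 V.
At B: distances to the source charges are 2.28 m, 1.44 m; V_B = Σ kqᵢ/rᵢ = -7.92 V.
ΔV = V_B − V_A = 4.01 V.
W_ext = qΔV = (8.79×10⁻⁹ C)(4.01 V) = 3.53×10⁻⁸ J.

3.53×10⁻⁸ J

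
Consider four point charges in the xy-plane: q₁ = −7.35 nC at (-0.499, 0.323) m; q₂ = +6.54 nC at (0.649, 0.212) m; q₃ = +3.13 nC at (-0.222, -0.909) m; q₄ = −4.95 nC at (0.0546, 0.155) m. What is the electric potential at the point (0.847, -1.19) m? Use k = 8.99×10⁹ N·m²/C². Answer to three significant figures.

5.85 V

The total potential is the scalar sum of each charge's contribution, V = Σ kqᵢ/rᵢ.
Distances from the field point to each charge: r₁ = 2.03 m, r₂ = 1.42 m, r₃ = 1.11 m, r₄ = 1.56 m.
V = k[(-7.35×10⁻⁹)/(2.03) + (6.54×10⁻⁹)/(1.42) + (3.13×10⁻⁹)/(1.11) + (-4.95×10⁻⁹)/(1.56)] = 5.85 V.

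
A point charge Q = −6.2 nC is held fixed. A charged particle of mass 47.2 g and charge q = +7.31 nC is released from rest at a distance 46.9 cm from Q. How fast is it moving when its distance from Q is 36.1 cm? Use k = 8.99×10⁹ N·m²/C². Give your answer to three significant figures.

3.32×10⁻³ m/s

Only the electrostatic force acts, so mechanical energy is conserved: ½mv² = U₁ − U₂ = kQq(1/r₁ − 1/r₂).
U₁ − U₂ = (8.99×10⁹ N·m²/C²)(-6.20×10⁻⁹ C)(7.31×10⁻⁹ C)(1/0.469 − 1/0.361) = 2.60×10⁻⁷ J.
v = √(2·2.60×10⁻⁷/0.0472) = 3.32×10⁻³ m/s.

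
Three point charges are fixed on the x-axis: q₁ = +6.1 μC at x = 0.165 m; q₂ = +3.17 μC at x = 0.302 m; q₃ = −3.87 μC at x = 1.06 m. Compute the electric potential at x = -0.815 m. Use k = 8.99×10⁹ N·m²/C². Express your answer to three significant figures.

Electric potential is a scalar, so the contributions from each charge add algebraically: V = Σ kqᵢ/rᵢ.
Distances from the field point to each charge: r₁ = 0.980 m, r₂ = 1.12 m, r₃ = 1.88 m.
V = k[(6.10×10⁻⁶)/(0.980) + (3.17×10⁻⁶)/(1.12) + (-3.87×10⁻⁶)/(1.88)] = 6.29×10⁴ V.

6.29×10⁴ V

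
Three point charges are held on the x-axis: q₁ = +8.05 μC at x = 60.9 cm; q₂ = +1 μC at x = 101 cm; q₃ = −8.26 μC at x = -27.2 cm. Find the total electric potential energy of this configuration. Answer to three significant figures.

The work to assemble the configuration equals its total potential energy, U = Σ kqᵢqⱼ/rᵢⱼ over all pairs.
Pair separations: r₁₂ = 0.401 m, r₁₃ = 0.881 m, r₂₃ = 1.28 m.
U = (0.180) + (-0.679) + (-0.0579) = -0.556 J.

-0.556 J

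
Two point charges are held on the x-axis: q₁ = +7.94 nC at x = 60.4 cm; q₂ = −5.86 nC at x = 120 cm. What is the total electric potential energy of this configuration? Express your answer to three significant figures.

The assembly work is the sum of pairwise potential energies, U = Σ_{i<j} kqᵢqⱼ/rᵢⱼ.
Pair separations: r₁₂ = 0.596 m.
U = (-7.02×10⁻⁷) = -7.02×10⁻⁷ J.

-7.02×10⁻⁷ J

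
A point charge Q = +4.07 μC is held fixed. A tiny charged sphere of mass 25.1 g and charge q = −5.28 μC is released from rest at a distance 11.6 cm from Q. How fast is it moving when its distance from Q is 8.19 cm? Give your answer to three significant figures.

7.43 m/s

Only the electrostatic force acts, so mechanical energy is conserved: ½mv² = U₁ − U₂ = kQq(1/r₁ − 1/r₂).
U₁ − U₂ = (8.99×10⁹ N·m²/C²)(4.07×10⁻⁶ C)(-5.28×10⁻⁶ C)(1/0.116 − 1/0.0819) = 0.693 J.
v = √(2·0.693/0.0251) = 7.43 m/s.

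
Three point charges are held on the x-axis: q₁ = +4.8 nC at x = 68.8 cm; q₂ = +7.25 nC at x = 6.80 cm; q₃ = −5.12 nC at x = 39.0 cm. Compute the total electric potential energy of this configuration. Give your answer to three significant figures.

The assembly work is the sum of pairwise potential energies, U = Σ_{i<j} kqᵢqⱼ/rᵢⱼ.
Pair separations: r₁₂ = 0.620 m, r₁₃ = 0.298 m, r₂₃ = 0.322 m.
U = (5.05×10⁻⁷) + (-7.41×10⁻⁷) + (-1.04×10⁻⁶) = -1.27×10⁻⁶ J.

-1.27×10⁻⁶ J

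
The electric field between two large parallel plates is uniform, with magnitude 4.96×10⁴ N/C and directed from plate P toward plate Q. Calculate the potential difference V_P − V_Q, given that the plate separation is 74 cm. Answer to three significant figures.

In a uniform field, potential decreases in the direction of E: ΔV = −E·d for a displacement d parallel to E.
Going from Q to P is a displacement of 74 cm opposite to the field, so V_P − V_Q = +Ed = 3.67×10⁴ V.

3.67×10⁴ V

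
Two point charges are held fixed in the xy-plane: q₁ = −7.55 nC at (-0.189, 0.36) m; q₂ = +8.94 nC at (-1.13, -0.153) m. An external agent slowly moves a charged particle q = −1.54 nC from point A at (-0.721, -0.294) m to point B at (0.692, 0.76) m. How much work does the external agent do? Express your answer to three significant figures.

For quasistatic motion the external work equals the change in potential energy: W_ext = qΔV = q(V_B − V_A).
At A: distances to the source charges are 0.843 m, 0.433 m; V_A = Σ kqᵢ/rᵢ = 105 V.
At B: distances to the source charges are 0.968 m, 2.04 m; V_B = Σ kqᵢ/rᵢ = -30.7 V.
ΔV = V_B − V_A = -136 V.
W_ext = qΔV = (-1.54×10⁻⁹ C)(-136 V) = 2.09×10⁻⁷ J.

2.09×10⁻⁷ J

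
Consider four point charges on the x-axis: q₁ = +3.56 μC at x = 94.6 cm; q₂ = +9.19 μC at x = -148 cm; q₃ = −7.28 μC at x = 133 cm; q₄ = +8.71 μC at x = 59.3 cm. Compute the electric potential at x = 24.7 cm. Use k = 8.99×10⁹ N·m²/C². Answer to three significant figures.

2.60×10⁵ V

Electric potential is a scalar, so the contributions from each charge add algebraically: V = Σ kqᵢ/rᵢ.
Distances from the field point to each charge: r₁ = 0.699 m, r₂ = 1.73 m, r₃ = 1.08 m, r₄ = 0.346 m.
V = k[(3.56×10⁻⁶)/(0.699) + (9.19×10⁻⁶)/(1.73) + (-7.28×10⁻⁶)/(1.08) + (8.71×10⁻⁶)/(0.346)] = 2.60×10⁵ V.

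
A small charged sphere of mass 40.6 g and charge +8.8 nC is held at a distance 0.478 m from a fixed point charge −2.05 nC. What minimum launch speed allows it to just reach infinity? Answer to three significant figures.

4.09×10⁻³ m/s

To just escape, total mechanical energy must reach zero at infinity: ½mv²_min + U = 0, so ½mv²_min = −U = |kQq|/r.
|U| = |kQq|/r = (8.99×10⁹ N·m²/C²)(2.05×10⁻⁹)(8.80×10⁻⁹)/(0.478) = 3.39×10⁻⁷ J.
v_min = √(2|U|/m) = √(2·3.39×10⁻⁷/0.0406) = 4.09×10⁻³ m/s.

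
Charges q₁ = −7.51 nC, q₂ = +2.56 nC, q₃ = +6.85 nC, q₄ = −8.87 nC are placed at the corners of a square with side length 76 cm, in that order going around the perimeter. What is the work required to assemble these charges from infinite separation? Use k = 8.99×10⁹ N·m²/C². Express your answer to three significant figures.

-5.71×10⁻⁷ J

The assembly work is the sum of pairwise potential energies, U = Σ_{i<j} kqᵢqⱼ/rᵢⱼ.
The four side pairs have separation 0.760 m and the two diagonal pairs 1.07 m.
Summing all 6 pair terms gives U = -5.71×10⁻⁷ J.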